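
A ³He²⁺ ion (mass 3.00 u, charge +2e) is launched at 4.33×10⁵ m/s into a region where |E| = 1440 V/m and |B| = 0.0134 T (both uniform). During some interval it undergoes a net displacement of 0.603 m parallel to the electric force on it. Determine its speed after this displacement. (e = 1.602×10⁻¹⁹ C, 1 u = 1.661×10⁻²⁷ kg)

B does no work; ΔKE = |q|E d.
½mv_f² = ½mv₀² + |q|Ed = ½(4.983×10⁻²⁷)(4.33×10⁵)² + (3.204×10⁻¹⁹)(1440)(0.603) ≈ 4.671×10⁻¹⁶ J + 2.782×10⁻¹⁶ J ≈ 7.453×10⁻¹⁶ J.
v_f = √(2·7.453×10⁻¹⁶/4.983×10⁻²⁷) ≈ 5.47×10⁵ m/s.

v_f ≈ 5.47×10⁵ m/s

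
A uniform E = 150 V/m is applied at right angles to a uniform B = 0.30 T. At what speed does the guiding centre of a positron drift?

In crossed fields the guiding centre drifts at v_d = |E×B|/B² = E/B, independent of charge and mass.
v_d = 150/0.30 = 500 m/s.

v_d ≈ 500 m/s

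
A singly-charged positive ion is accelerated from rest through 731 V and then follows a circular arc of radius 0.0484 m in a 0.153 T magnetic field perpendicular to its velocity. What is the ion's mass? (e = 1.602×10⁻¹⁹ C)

Combine |q|V = ½mv² and r = mv/(|q|B): eliminate v to get m = qB²r²/(2V).
m = (1.602×10⁻¹⁹)(0.153)²(0.0484)²/(2·731) ≈ 6.01×10⁻²⁷ kg.

m ≈ 6.01×10⁻²⁷ kg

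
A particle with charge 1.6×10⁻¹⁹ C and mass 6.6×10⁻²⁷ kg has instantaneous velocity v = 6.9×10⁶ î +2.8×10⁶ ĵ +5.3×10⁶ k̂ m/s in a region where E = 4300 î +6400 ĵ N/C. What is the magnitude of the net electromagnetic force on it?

Only an electric field acts, so F = qE = (1.6×10⁻¹⁹ C)·(4300, 6400, 0) = (6.88×10⁻¹⁶, 1.02×10⁻¹⁵, 0) N.
|F| = 1.23×10⁻¹⁵ N.

|F| ≈ 1.23×10⁻¹⁵ N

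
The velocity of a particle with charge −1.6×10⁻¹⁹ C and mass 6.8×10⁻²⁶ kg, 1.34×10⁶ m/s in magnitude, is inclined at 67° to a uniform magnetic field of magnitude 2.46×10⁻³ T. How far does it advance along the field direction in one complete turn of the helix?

v∥ = v cosθ = 1.34×10⁶·cos67° ≈ 5.236×10⁵ m/s.
T = 2πm/(|q|B) = 2π(6.8×10⁻²⁶)/((1.6×10⁻¹⁹)(2.46×10⁻³)) ≈ 1.086×10⁻³ s.
pitch = v∥ T = (5.236×10⁵)(1.086×10⁻³) ≈ 568 m.

p ≈ 568 m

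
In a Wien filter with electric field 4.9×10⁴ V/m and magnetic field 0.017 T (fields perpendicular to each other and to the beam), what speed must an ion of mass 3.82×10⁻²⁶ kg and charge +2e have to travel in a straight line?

Zero net Lorentz force requires |qE| = |q v×B|, i.e. E = vB.
v = E/B = 4.9×10⁴/0.017 = 2.9×10⁶ m/s.

v = 2.9×10⁶ m/s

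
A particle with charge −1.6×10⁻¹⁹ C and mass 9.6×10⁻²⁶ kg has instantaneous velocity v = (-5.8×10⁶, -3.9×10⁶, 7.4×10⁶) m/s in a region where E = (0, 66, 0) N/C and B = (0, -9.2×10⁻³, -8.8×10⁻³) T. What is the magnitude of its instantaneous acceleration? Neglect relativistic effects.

|a| ≈ 2.10×10¹¹ m/s²

v×B = (1.02×10⁵, -5.10×10⁴, 5.34×10⁴) N/C.
E + v×B = (1.02×10⁵, -5.10×10⁴, 5.34×10⁴) N/C.
F = q(E + v×B) = (−1.6×10⁻¹⁹ C)·(1.02×10⁵, -5.10×10⁴, 5.34×10⁴) = (-1.64×10⁻¹⁴, 8.16×10⁻¹⁵, -8.54×10⁻¹⁵) N.
|a| = |F|/m = 2.020×10⁻¹⁴/9.6×10⁻²⁶ ≈ 2.10×10¹¹ m/s².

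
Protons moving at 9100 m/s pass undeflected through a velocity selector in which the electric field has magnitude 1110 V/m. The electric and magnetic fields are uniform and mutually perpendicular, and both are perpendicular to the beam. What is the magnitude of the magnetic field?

Balance of forces in the selector: qE = qvB ⇒ B = E/v.
B = 1110/9100 = 0.122 T.

B = 0.122 T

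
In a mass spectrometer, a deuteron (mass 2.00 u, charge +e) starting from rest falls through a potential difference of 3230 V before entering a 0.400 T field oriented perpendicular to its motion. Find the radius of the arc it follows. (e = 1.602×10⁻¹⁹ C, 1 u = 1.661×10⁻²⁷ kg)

Acceleration: |q|V = ½mv² ⇒ v = √(2|q|V/m) = √(2·1.602×10⁻¹⁹·3230/3.322×10⁻²⁷) ≈ 5.581×10⁵ m/s.
In the field: r = mv/(|q|B) = (3.322×10⁻²⁷)(5.581×10⁵)/((1.602×10⁻¹⁹)(0.400)) ≈ 0.0289 m.

r ≈ 0.0289 m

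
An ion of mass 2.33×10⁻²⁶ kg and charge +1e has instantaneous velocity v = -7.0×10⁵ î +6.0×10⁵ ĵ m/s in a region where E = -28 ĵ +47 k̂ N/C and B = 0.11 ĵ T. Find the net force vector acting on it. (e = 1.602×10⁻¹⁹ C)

v×B = (0, 0, -7.70×10⁴) N/C.
E + v×B = (0, -28.0, -7.70×10⁴) N/C.
F = q(E + v×B) = (1.602×10⁻¹⁹ C)·(0, -28.0, -7.70×10⁴) = (0, -4.49×10⁻¹⁸, -1.23×10⁻¹⁴) N.

F ≈ (0, -4.49×10⁻¹⁸, -1.23×10⁻¹⁴) N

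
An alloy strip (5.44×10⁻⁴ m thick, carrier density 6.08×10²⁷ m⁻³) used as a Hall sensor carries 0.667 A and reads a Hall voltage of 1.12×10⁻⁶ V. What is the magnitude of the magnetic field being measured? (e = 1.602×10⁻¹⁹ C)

B ≈ 0.890 T

From V_H = IB/(n e t), B = V_H n e t / I.
B = (1.12×10⁻⁶)(6.08×10²⁷)(1.602×10⁻¹⁹)(5.44×10⁻⁴)/0.667 ≈ 0.890 T.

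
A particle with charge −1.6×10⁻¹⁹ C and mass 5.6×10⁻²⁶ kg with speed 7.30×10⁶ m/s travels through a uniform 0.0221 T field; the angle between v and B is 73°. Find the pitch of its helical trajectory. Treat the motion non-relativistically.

v∥ = v cosθ = 7.30×10⁶·cos73° ≈ 2.134×10⁶ m/s.
T = 2πm/(|q|B) = 2π(5.6×10⁻²⁶)/((1.6×10⁻¹⁹)(0.0221)) ≈ 9.951×10⁻⁵ s.
pitch = v∥ T = (2.134×10⁶)(9.951×10⁻⁵) ≈ 212 m.

p ≈ 212 m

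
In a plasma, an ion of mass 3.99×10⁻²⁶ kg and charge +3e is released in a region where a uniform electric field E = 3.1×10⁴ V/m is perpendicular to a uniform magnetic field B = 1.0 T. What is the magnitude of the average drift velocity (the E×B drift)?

v_d ≈ 3.1×10⁴ m/s

The steady drift has the magnetic force balancing the electric force, so v_d = E/B.
v_d = 3.1×10⁴/1.0 = 3.1×10⁴ m/s.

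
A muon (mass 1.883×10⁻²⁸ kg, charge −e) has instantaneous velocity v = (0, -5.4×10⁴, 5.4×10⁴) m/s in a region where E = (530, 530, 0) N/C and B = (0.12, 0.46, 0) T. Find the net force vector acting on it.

v×B = (-2.48×10⁴, 6480, 6480) N/C.
E + v×B = (-2.43×10⁴, 7010, 6480) N/C.
F = q(E + v×B) = (−1.602×10⁻¹⁹ C)·(-2.43×10⁴, 7010, 6480) = (3.89×10⁻¹⁵, -1.12×10⁻¹⁵, -1.04×10⁻¹⁵) N.

F ≈ (3.89×10⁻¹⁵, -1.12×10⁻¹⁵, -1.04×10⁻¹⁵) N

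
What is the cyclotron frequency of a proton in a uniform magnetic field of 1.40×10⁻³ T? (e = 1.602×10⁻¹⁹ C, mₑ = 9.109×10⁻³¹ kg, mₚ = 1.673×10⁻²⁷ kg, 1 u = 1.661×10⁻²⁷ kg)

f ≈ 2.13×10⁴ Hz

f = |q|B/(2πm).
f = (1.602×10⁻¹⁹)(1.40×10⁻³)/(2π·1.673×10⁻²⁷) ≈ 2.13×10⁴ Hz.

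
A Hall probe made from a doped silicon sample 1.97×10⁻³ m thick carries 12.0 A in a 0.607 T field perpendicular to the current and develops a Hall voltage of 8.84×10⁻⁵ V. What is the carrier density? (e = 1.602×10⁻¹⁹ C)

n ≈ 2.61×10²⁶ m⁻³

From V_H = IB/(n e t), n = IB/(V_H e t).
n = (12.0)(0.607)/((8.84×10⁻⁵)(1.602×10⁻¹⁹)(1.97×10⁻³)) ≈ 2.61×10²⁶ m⁻³.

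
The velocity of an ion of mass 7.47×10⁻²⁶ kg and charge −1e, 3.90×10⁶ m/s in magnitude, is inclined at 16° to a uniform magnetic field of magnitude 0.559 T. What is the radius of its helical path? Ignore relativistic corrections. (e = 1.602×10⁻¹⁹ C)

r ≈ 0.897 m

v⊥ = v sinθ = 3.90×10⁶·sin16° ≈ 1.075×10⁶ m/s.
r = m v⊥/(|q|B) = (7.47×10⁻²⁶)(1.075×10⁶)/((1.602×10⁻¹⁹)(0.559)) ≈ 0.897 m.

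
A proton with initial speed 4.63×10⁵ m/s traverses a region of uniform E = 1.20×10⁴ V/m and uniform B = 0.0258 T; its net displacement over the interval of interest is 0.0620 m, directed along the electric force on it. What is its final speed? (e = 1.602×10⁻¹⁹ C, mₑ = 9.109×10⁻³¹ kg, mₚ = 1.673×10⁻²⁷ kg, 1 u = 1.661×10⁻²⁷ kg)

B does no work; ΔKE = |q|E d.
½mv_f² = ½mv₀² + |q|Ed = ½(1.673×10⁻²⁷)(4.63×10⁵)² + (1.602×10⁻¹⁹)(1.20×10⁴)(0.0620) ≈ 1.793×10⁻¹⁶ J + 1.192×10⁻¹⁶ J ≈ 2.985×10⁻¹⁶ J.
v_f = √(2·2.985×10⁻¹⁶/1.673×10⁻²⁷) ≈ 5.97×10⁵ m/s.

v_f ≈ 5.97×10⁵ m/s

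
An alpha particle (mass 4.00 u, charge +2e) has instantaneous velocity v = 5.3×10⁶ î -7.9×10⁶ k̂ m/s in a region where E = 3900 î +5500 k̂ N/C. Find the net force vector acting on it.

Only an electric field acts, so F = qE = (3.204×10⁻¹⁹ C)·(3900, 0, 5500) = (1.25×10⁻¹⁵, 0, 1.76×10⁻¹⁵) N.

F ≈ (1.25×10⁻¹⁵, 0, 1.76×10⁻¹⁵) N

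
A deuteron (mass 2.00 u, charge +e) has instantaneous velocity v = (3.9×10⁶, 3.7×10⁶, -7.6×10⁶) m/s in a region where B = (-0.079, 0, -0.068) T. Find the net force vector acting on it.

F ≈ (-4.03×10⁻¹⁴, 1.39×10⁻¹³, 4.68×10⁻¹⁴) N

v×B = (-2.52×10⁵, 8.66×10⁵, 2.92×10⁵) N/C.
F = q v×B = (1.602×10⁻¹⁹ C)·(-2.52×10⁵, 8.66×10⁵, 2.92×10⁵) = (-4.03×10⁻¹⁴, 1.39×10⁻¹³, 4.68×10⁻¹⁴) N.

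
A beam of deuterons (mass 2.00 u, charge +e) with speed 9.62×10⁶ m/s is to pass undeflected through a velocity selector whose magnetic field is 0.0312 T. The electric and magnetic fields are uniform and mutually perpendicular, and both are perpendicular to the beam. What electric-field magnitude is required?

E = 3.00×10⁵ V/m

For straight-line motion qE = qvB, so E = vB.
E = 9.62×10⁶ × 0.0312 = 3.00×10⁵ V/m.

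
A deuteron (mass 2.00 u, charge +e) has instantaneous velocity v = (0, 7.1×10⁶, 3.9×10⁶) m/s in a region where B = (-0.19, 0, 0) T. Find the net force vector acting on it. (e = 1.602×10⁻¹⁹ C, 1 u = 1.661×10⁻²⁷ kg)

F ≈ (0, -1.19×10⁻¹³, 2.16×10⁻¹³) N

v×B = (0, -7.41×10⁵, 1.35×10⁶) N/C.
F = q v×B = (1.602×10⁻¹⁹ C)·(0, -7.41×10⁵, 1.35×10⁶) = (0, -1.19×10⁻¹³, 2.16×10⁻¹³) N.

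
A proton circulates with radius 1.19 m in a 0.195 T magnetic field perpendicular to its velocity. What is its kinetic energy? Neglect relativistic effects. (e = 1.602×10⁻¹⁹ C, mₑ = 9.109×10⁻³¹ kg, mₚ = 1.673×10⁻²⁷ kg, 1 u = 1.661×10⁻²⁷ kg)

KE ≈ 2.58×10⁶ eV

v = |q|Br/m, then KE = ½mv² = (qBr)²/(2m).
v = (1.602×10⁻¹⁹)(0.195)(1.19)/1.673×10⁻²⁷ ≈ 2.222×10⁷ m/s.
KE = ½(1.673×10⁻²⁷)(2.222×10⁷)² ≈ 4.13×10⁻¹³ J = 2.58×10⁶ eV.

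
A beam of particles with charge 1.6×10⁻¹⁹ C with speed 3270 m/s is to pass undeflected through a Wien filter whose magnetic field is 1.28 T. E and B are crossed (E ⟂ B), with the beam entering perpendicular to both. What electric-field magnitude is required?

For straight-line motion qE = qvB, so E = vB.
E = 3270 × 1.28 = 4190 V/m.

E = 4190 V/m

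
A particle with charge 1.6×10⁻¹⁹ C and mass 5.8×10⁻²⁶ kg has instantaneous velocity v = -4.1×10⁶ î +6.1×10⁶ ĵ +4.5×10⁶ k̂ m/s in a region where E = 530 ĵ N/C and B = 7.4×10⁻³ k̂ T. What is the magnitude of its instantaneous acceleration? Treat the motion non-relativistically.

|a| ≈ 1.51×10¹¹ m/s²

v×B = (4.51×10⁴, 3.03×10⁴, 0) N/C.
E + v×B = (4.51×10⁴, 3.09×10⁴, 0) N/C.
F = q(E + v×B) = (1.6×10⁻¹⁹ C)·(4.51×10⁴, 3.09×10⁴, 0) = (7.22×10⁻¹⁵, 4.94×10⁻¹⁵, 0) N.
|a| = |F|/m = 8.750×10⁻¹⁵/5.8×10⁻²⁶ ≈ 1.51×10¹¹ m/s².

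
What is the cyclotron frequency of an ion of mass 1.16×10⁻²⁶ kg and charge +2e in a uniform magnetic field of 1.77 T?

f ≈ 7.78×10⁶ Hz

f = |q|B/(2πm).
f = (3.204×10⁻¹⁹)(1.77)/(2π·1.16×10⁻²⁶) ≈ 7.78×10⁶ Hz.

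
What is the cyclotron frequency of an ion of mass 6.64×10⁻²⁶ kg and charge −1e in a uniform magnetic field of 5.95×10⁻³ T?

f = |q|B/(2πm).
f = (1.602×10⁻¹⁹)(5.95×10⁻³)/(2π·6.64×10⁻²⁶) ≈ 2280 Hz.

f ≈ 2280 Hz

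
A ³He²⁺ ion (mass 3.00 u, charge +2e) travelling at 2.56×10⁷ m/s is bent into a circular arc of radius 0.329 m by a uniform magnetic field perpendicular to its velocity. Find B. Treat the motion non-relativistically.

B ≈ 1.21 T

From |q|vB = mv²/r, B = mv/(|q|r).
B = (4.983×10⁻²⁷)(2.56×10⁷)/((3.204×10⁻¹⁹)(0.329)) ≈ 1.21 T.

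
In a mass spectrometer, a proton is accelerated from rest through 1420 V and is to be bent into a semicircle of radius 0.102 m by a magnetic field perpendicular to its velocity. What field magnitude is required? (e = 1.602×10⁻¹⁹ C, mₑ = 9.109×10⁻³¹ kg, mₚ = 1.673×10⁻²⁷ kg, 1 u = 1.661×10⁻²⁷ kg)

B ≈ 0.0534 T

v = √(2|q|V/m) = √(2·1.602×10⁻¹⁹·1420/1.673×10⁻²⁷) ≈ 5.215×10⁵ m/s.
B = mv/(|q|r) = (1.673×10⁻²⁷)(5.215×10⁵)/((1.602×10⁻¹⁹)(0.102)) ≈ 0.0534 T.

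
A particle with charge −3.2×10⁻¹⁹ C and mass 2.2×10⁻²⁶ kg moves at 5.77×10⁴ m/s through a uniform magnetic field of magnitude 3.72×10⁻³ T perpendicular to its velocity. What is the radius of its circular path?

The magnetic force provides the centripetal force: |q|vB = mv²/r.
r = mv/(|q|B) = (2.2×10⁻²⁶)(5.77×10⁴)/((3.2×10⁻¹⁹)(3.72×10⁻³)) ≈ 1.07 m.

r ≈ 1.07 m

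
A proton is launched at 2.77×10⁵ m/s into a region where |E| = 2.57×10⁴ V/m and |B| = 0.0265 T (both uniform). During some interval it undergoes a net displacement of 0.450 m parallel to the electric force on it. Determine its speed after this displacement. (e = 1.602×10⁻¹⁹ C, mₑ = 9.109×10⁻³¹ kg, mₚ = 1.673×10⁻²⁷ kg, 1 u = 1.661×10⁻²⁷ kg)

v_f ≈ 1.51×10⁶ m/s

B does no work; ΔKE = |q|E d.
½mv_f² = ½mv₀² + |q|Ed = ½(1.673×10⁻²⁷)(2.77×10⁵)² + (1.602×10⁻¹⁹)(2.57×10⁴)(0.450) ≈ 6.418×10⁻¹⁷ J + 1.853×10⁻¹⁵ J ≈ 1.917×10⁻¹⁵ J.
v_f = √(2·1.917×10⁻¹⁵/1.673×10⁻²⁷) ≈ 1.51×10⁶ m/s.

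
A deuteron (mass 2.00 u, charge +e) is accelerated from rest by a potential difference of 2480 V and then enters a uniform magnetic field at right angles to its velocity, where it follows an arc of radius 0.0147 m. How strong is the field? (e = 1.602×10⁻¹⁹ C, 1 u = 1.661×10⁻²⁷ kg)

B ≈ 0.690 T

v = √(2|q|V/m) = √(2·1.602×10⁻¹⁹·2480/3.322×10⁻²⁷) ≈ 4.891×10⁵ m/s.
B = mv/(|q|r) = (3.322×10⁻²⁷)(4.891×10⁵)/((1.602×10⁻¹⁹)(0.0147)) ≈ 0.690 T.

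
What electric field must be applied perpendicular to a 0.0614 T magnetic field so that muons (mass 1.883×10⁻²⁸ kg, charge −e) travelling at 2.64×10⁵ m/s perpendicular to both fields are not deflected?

E = 1.62×10⁴ V/m

For straight-line motion qE = qvB, so E = vB.
E = 2.64×10⁵ × 0.0614 = 1.62×10⁴ V/m.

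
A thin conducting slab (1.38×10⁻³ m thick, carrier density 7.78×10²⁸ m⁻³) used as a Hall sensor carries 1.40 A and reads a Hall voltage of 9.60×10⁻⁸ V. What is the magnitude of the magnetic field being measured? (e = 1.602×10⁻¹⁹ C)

B ≈ 1.18 T

From V_H = IB/(n e t), B = V_H n e t / I.
B = (9.60×10⁻⁸)(7.78×10²⁸)(1.602×10⁻¹⁹)(1.38×10⁻³)/1.40 ≈ 1.18 T.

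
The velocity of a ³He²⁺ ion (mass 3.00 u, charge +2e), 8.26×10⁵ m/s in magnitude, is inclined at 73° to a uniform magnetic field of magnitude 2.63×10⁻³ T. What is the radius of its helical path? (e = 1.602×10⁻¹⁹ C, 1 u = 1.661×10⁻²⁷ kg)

v⊥ = v sinθ = 8.26×10⁵·sin73° ≈ 7.899×10⁵ m/s.
r = m v⊥/(|q|B) = (4.983×10⁻²⁷)(7.899×10⁵)/((3.204×10⁻¹⁹)(2.63×10⁻³)) ≈ 4.67 m.

r ≈ 4.67 m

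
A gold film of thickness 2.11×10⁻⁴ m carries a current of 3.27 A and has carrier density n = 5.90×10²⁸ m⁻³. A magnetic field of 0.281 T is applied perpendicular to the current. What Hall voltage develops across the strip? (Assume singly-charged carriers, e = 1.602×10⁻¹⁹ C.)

V_H = IB/(n e t).
V_H = (3.27)(0.281)/((5.90×10²⁸)(1.602×10⁻¹⁹)(2.11×10⁻⁴)) ≈ 4.61×10⁻⁷ V.

V_H ≈ 4.61×10⁻⁷ V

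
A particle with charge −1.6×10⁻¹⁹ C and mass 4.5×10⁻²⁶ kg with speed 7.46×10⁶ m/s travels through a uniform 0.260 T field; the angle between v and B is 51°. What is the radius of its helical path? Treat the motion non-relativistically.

v⊥ = v sinθ = 7.46×10⁶·sin51° ≈ 5.798×10⁶ m/s.
r = m v⊥/(|q|B) = (4.5×10⁻²⁶)(5.798×10⁶)/((1.6×10⁻¹⁹)(0.260)) ≈ 6.27 m.

r ≈ 6.27 m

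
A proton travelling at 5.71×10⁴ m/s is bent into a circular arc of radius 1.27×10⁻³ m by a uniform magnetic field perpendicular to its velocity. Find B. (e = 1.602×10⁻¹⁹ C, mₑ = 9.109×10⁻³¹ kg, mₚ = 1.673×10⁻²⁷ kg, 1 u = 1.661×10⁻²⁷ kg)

From |q|vB = mv²/r, B = mv/(|q|r).
B = (1.673×10⁻²⁷)(5.71×10⁴)/((1.602×10⁻¹⁹)(1.27×10⁻³)) ≈ 0.470 T.

B ≈ 0.470 T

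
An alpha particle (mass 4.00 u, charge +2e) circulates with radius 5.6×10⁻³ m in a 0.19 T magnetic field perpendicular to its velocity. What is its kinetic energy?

KE ≈ 55 eV

v = |q|Br/m, then KE = ½mv² = (qBr)²/(2m).
v = (3.204×10⁻¹⁹)(0.19)(5.6×10⁻³)/6.644×10⁻²⁷ ≈ 5.131×10⁴ m/s.
KE = ½(6.644×10⁻²⁷)(5.131×10⁴)² ≈ 8.7×10⁻¹⁸ J = 55 eV.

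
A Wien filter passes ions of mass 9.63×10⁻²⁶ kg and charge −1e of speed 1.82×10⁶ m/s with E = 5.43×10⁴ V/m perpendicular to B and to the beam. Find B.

Balance of forces in the selector: qE = qvB ⇒ B = E/v.
B = 5.43×10⁴/1.82×10⁶ = 0.0298 T.

B = 0.0298 T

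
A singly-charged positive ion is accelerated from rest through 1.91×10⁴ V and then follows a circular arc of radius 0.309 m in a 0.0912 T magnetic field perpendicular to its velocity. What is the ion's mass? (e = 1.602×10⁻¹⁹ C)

Combine |q|V = ½mv² and r = mv/(|q|B): eliminate v to get m = qB²r²/(2V).
m = (1.602×10⁻¹⁹)(0.0912)²(0.309)²/(2·1.91×10⁴) ≈ 3.33×10⁻²⁷ kg.

m ≈ 3.33×10⁻²⁷ kg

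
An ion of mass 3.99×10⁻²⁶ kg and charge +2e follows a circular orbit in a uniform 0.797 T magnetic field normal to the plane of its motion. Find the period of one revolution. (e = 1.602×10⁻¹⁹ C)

The cyclotron period depends only on m, q, B: T = 2πm/(|q|B).
T = 2π(3.99×10⁻²⁶)/((3.204×10⁻¹⁹)(0.797)) ≈ 9.82×10⁻⁷ s.

T ≈ 9.82×10⁻⁷ s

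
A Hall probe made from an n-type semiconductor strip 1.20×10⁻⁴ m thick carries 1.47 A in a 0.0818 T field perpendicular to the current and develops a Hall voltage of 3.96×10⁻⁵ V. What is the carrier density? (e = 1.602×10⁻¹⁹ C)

n ≈ 1.58×10²⁶ m⁻³

From V_H = IB/(n e t), n = IB/(V_H e t).
n = (1.47)(0.0818)/((3.96×10⁻⁵)(1.602×10⁻¹⁹)(1.20×10⁻⁴)) ≈ 1.58×10²⁶ m⁻³.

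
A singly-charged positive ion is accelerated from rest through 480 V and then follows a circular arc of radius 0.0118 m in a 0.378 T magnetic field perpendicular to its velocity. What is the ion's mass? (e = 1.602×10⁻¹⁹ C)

m ≈ 3.32×10⁻²⁷ kg

Combine |q|V = ½mv² and r = mv/(|q|B): eliminate v to get m = qB²r²/(2V).
m = (1.602×10⁻¹⁹)(0.378)²(0.0118)²/(2·480) ≈ 3.32×10⁻²⁷ kg.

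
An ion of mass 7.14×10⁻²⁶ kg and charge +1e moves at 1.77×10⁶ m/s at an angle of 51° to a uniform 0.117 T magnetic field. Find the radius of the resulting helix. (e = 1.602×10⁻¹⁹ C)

v⊥ = v sinθ = 1.77×10⁶·sin51° ≈ 1.376×10⁶ m/s.
r = m v⊥/(|q|B) = (7.14×10⁻²⁶)(1.376×10⁶)/((1.602×10⁻¹⁹)(0.117)) ≈ 5.24 m.

r ≈ 5.24 m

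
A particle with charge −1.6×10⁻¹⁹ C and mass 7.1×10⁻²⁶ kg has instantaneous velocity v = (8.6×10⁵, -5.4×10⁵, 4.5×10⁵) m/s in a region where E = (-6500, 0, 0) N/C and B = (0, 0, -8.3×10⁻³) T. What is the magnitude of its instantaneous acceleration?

|a| ≈ 1.67×10¹⁰ m/s²

v×B = (4480, 7140, 0) N/C.
E + v×B = (-2020, 7140, 0) N/C.
F = q(E + v×B) = (−1.6×10⁻¹⁹ C)·(-2020, 7140, 0) = (3.23×10⁻¹⁶, -1.14×10⁻¹⁵, 0) N.
|a| = |F|/m = 1.187×10⁻¹⁵/7.1×10⁻²⁶ ≈ 1.67×10¹⁰ m/s².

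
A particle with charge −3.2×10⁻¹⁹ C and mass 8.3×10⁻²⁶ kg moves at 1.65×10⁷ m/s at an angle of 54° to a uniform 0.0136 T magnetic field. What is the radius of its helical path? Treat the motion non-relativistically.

v⊥ = v sinθ = 1.65×10⁷·sin54° ≈ 1.335×10⁷ m/s.
r = m v⊥/(|q|B) = (8.3×10⁻²⁶)(1.335×10⁷)/((3.2×10⁻¹⁹)(0.0136)) ≈ 255 m.

r ≈ 255 m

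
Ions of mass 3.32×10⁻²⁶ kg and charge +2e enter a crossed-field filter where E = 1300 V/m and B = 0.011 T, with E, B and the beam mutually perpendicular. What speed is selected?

Zero net Lorentz force requires |qE| = |q v×B|, i.e. E = vB.
v = E/B = 1300/0.011 = 1.2×10⁵ m/s.

v = 1.2×10⁵ m/s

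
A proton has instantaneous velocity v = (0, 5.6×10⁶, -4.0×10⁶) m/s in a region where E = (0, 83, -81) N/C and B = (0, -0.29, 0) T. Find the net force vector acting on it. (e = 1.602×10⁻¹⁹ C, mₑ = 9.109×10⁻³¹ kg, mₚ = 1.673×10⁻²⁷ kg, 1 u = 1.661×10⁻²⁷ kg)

v×B = (-1.16×10⁶, 0, 0) N/C.
E + v×B = (-1.16×10⁶, 83.0, -81.0) N/C.
F = q(E + v×B) = (1.602×10⁻¹⁹ C)·(-1.16×10⁶, 83.0, -81.0) = (-1.86×10⁻¹³, 1.33×10⁻¹⁷, -1.30×10⁻¹⁷) N.

F ≈ (-1.86×10⁻¹³, 1.33×10⁻¹⁷, -1.30×10⁻¹⁷) N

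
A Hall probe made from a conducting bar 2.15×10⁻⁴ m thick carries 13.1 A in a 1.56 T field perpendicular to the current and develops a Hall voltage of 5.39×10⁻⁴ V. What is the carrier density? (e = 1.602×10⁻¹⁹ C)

From V_H = IB/(n e t), n = IB/(V_H e t).
n = (13.1)(1.56)/((5.39×10⁻⁴)(1.602×10⁻¹⁹)(2.15×10⁻⁴)) ≈ 1.10×10²⁷ m⁻³.

n ≈ 1.10×10²⁷ m⁻³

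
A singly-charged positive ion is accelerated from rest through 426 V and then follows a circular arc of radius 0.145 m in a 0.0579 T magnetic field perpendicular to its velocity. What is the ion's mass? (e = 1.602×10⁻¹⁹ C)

Combine |q|V = ½mv² and r = mv/(|q|B): eliminate v to get m = qB²r²/(2V).
m = (1.602×10⁻¹⁹)(0.0579)²(0.145)²/(2·426) ≈ 1.33×10⁻²⁶ kg.

m ≈ 1.33×10⁻²⁶ kg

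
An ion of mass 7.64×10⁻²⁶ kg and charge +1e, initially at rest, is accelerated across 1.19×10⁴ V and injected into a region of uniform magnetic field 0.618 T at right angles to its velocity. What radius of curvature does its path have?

Acceleration: |q|V = ½mv² ⇒ v = √(2|q|V/m) = √(2·1.602×10⁻¹⁹·1.19×10⁴/7.64×10⁻²⁶) ≈ 2.234×10⁵ m/s.
In the field: r = mv/(|q|B) = (7.64×10⁻²⁶)(2.234×10⁵)/((1.602×10⁻¹⁹)(0.618)) ≈ 0.172 m.

r ≈ 0.172 m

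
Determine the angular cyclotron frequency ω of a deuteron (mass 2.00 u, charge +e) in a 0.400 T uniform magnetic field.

ω = |q|B/m.
ω = (1.602×10⁻¹⁹)(0.400)/3.322×10⁻²⁷ ≈ 1.93×10⁷ rad/s.

ω ≈ 1.93×10⁷ rad/s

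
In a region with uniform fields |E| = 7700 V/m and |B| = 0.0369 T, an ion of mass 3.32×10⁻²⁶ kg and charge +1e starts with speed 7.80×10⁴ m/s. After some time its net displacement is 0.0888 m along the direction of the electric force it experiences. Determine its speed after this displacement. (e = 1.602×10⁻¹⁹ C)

B does no work; ΔKE = |q|E d.
½mv_f² = ½mv₀² + |q|Ed = ½(3.32×10⁻²⁶)(7.80×10⁴)² + (1.602×10⁻¹⁹)(7700)(0.0888) ≈ 1.010×10⁻¹⁶ J + 1.095×10⁻¹⁶ J ≈ 2.105×10⁻¹⁶ J.
v_f = √(2·2.105×10⁻¹⁶/3.32×10⁻²⁶) ≈ 1.13×10⁵ m/s.

v_f ≈ 1.13×10⁵ m/s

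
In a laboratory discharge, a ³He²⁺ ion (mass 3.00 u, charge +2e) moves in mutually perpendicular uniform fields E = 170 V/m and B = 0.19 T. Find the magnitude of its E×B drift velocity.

The E×B drift speed is v_d = E/B.
v_d = 170/0.19 = 890 m/s.

v_d ≈ 890 m/s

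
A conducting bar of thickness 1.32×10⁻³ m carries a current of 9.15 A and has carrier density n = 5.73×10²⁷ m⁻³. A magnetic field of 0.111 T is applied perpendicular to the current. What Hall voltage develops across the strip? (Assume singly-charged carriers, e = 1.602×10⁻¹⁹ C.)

V_H = IB/(n e t).
V_H = (9.15)(0.111)/((5.73×10²⁷)(1.602×10⁻¹⁹)(1.32×10⁻³)) ≈ 8.38×10⁻⁷ V.

V_H ≈ 8.38×10⁻⁷ V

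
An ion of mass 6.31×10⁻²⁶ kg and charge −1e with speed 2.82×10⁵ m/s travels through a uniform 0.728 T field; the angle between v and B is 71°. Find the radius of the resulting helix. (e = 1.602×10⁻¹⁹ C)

v⊥ = v sinθ = 2.82×10⁵·sin71° ≈ 2.666×10⁵ m/s.
r = m v⊥/(|q|B) = (6.31×10⁻²⁶)(2.666×10⁵)/((1.602×10⁻¹⁹)(0.728)) ≈ 0.144 m.

r ≈ 0.144 m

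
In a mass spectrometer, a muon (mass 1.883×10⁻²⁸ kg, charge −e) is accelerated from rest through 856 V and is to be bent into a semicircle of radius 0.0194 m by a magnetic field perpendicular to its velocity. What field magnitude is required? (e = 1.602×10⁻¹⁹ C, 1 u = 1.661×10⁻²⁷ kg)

v = √(2|q|V/m) = √(2·1.602×10⁻¹⁹·856/1.883×10⁻²⁸) ≈ 1.207×10⁶ m/s.
B = mv/(|q|r) = (1.883×10⁻²⁸)(1.207×10⁶)/((1.602×10⁻¹⁹)(0.0194)) ≈ 0.0731 T.

B ≈ 0.0731 T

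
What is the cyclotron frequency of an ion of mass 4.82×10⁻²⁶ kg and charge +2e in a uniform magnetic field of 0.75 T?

f = |q|B/(2πm).
f = (3.204×10⁻¹⁹)(0.75)/(2π·4.82×10⁻²⁶) ≈ 7.9×10⁵ Hz.

f ≈ 7.9×10⁵ Hz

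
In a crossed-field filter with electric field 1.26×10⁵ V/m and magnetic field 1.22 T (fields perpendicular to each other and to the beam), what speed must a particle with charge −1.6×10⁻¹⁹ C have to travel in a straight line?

v = 1.03×10⁵ m/s

Straight-line motion ⇒ electric and magnetic forces cancel, so E = vB.
v = E/B = 1.26×10⁵/1.22 = 1.03×10⁵ m/s.
The result is independent of the particle's charge and mass.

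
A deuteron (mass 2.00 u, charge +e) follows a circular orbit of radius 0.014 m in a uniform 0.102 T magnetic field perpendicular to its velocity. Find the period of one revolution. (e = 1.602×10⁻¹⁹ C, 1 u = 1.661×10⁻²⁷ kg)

T ≈ 1.28×10⁻⁶ s

The cyclotron period depends only on m, q, B: T = 2πm/(|q|B).
T = 2π(3.322×10⁻²⁷)/((1.602×10⁻¹⁹)(0.102)) ≈ 1.28×10⁻⁶ s.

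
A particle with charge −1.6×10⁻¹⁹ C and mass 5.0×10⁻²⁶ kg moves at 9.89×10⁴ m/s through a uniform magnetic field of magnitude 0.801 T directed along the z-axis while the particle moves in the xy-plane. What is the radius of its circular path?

r ≈ 0.0386 m

The magnetic force provides the centripetal force: |q|vB = mv²/r.
r = mv/(|q|B) = (5.0×10⁻²⁶)(9.89×10⁴)/((1.6×10⁻¹⁹)(0.801)) ≈ 0.0386 m.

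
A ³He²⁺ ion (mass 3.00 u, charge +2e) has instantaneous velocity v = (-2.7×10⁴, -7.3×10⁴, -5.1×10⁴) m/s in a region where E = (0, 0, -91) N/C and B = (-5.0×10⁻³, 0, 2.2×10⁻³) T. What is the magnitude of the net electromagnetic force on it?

v×B = (-161, 314, -365) N/C.
E + v×B = (-161, 314, -456) N/C.
F = q(E + v×B) = (3.204×10⁻¹⁹ C)·(-161, 314, -456) = (-5.15×10⁻¹⁷, 1.01×10⁻¹⁶, -1.46×10⁻¹⁶) N.
|F| = 1.85×10⁻¹⁶ N.

|F| ≈ 1.85×10⁻¹⁶ N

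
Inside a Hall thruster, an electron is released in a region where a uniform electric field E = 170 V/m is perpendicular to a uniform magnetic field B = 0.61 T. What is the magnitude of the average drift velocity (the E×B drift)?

v_d ≈ 280 m/s

In crossed fields the guiding centre drifts at v_d = |E×B|/B² = E/B, independent of charge and mass.
v_d = 170/0.61 = 280 m/s.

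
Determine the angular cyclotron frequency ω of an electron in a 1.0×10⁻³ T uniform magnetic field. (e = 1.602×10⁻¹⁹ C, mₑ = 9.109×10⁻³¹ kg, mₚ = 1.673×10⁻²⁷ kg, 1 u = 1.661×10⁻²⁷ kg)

ω ≈ 1.8×10⁸ rad/s

ω = |q|B/m.
ω = (1.602×10⁻¹⁹)(1.0×10⁻³)/9.109×10⁻³¹ ≈ 1.8×10⁸ rad/s.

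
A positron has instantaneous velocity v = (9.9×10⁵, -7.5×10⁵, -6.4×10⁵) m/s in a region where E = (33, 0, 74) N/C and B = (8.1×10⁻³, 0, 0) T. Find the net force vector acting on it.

v×B = (0, -5180, 6080) N/C.
E + v×B = (33.0, -5180, 6150) N/C.
F = q(E + v×B) = (1.602×10⁻¹⁹ C)·(33.0, -5180, 6150) = (5.29×10⁻¹⁸, -8.30×10⁻¹⁶, 9.85×10⁻¹⁶) N.

F ≈ (5.29×10⁻¹⁸, -8.30×10⁻¹⁶, 9.85×10⁻¹⁶) N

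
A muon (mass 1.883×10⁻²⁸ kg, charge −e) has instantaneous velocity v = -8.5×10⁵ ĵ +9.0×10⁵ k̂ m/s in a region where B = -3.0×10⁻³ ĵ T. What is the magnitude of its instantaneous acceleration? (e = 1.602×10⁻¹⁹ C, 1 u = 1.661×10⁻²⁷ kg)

|a| ≈ 2.30×10¹² m/s²

v×B = (2700, 0, 0) N/C.
F = q v×B = (−1.602×10⁻¹⁹ C)·(2700, 0, 0) = (-4.33×10⁻¹⁶, 0, 0) N.
|a| = |F|/m = 4.325×10⁻¹⁶/1.883×10⁻²⁸ ≈ 2.30×10¹² m/s².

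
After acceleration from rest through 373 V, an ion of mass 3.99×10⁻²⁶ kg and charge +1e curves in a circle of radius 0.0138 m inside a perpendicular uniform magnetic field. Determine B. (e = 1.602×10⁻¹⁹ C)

B ≈ 0.988 T

v = √(2|q|V/m) = √(2·1.602×10⁻¹⁹·373/3.99×10⁻²⁶) ≈ 5.473×10⁴ m/s.
B = mv/(|q|r) = (3.99×10⁻²⁶)(5.473×10⁴)/((1.602×10⁻¹⁹)(0.0138)) ≈ 0.988 T.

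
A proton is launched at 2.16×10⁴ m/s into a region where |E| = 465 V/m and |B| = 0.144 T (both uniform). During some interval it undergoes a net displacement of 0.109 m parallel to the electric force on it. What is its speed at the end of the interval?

B does no work; ΔKE = |q|E d.
½mv_f² = ½mv₀² + |q|Ed = ½(1.673×10⁻²⁷)(2.16×10⁴)² + (1.602×10⁻¹⁹)(465)(0.109) ≈ 3.903×10⁻¹⁹ J + 8.120×10⁻¹⁸ J ≈ 8.510×10⁻¹⁸ J.
v_f = √(2·8.510×10⁻¹⁸/1.673×10⁻²⁷) ≈ 1.01×10⁵ m/s.

v_f ≈ 1.01×10⁵ m/s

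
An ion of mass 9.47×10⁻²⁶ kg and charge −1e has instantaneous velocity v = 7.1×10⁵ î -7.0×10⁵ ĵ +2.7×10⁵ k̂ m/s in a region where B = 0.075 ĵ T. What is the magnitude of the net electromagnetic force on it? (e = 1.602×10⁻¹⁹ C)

v×B = (-2.02×10⁴, 0, 5.32×10⁴) N/C.
F = q v×B = (−1.602×10⁻¹⁹ C)·(-2.02×10⁴, 0, 5.32×10⁴) = (3.24×10⁻¹⁵, 0, -8.53×10⁻¹⁵) N.
|F| = 9.13×10⁻¹⁵ N.

|F| ≈ 9.13×10⁻¹⁵ N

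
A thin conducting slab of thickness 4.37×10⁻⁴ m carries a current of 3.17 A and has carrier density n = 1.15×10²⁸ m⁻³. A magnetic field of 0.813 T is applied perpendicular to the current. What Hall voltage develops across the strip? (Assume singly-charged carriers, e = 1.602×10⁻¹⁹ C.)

V_H ≈ 3.20×10⁻⁶ V

V_H = IB/(n e t).
V_H = (3.17)(0.813)/((1.15×10²⁸)(1.602×10⁻¹⁹)(4.37×10⁻⁴)) ≈ 3.20×10⁻⁶ V.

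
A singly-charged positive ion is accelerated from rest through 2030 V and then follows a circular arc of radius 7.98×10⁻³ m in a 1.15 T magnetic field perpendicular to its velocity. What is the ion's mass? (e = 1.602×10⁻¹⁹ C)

m ≈ 3.32×10⁻²⁷ kg

Combine |q|V = ½mv² and r = mv/(|q|B): eliminate v to get m = qB²r²/(2V).
m = (1.602×10⁻¹⁹)(1.15)²(7.98×10⁻³)²/(2·2030) ≈ 3.32×10⁻²⁷ kg.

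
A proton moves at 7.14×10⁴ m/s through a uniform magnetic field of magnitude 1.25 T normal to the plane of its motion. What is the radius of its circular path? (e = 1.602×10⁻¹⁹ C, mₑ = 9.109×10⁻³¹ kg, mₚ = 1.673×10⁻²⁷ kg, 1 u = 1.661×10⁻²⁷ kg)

The magnetic force provides the centripetal force: |q|vB = mv²/r.
r = mv/(|q|B) = (1.673×10⁻²⁷)(7.14×10⁴)/((1.602×10⁻¹⁹)(1.25)) ≈ 5.97×10⁻⁴ m.

r ≈ 5.97×10⁻⁴ m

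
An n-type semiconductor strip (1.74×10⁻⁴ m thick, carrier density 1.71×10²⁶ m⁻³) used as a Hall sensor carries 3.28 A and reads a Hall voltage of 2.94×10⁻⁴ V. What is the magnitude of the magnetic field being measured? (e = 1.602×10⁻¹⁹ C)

B ≈ 0.427 T

From V_H = IB/(n e t), B = V_H n e t / I.
B = (2.94×10⁻⁴)(1.71×10²⁶)(1.602×10⁻¹⁹)(1.74×10⁻⁴)/3.28 ≈ 0.427 T.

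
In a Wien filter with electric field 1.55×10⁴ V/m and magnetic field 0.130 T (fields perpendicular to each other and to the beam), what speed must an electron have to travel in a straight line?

v = 1.19×10⁵ m/s

Straight-line motion ⇒ electric and magnetic forces cancel, so E = vB.
v = E/B = 1.55×10⁴/0.130 = 1.19×10⁵ m/s.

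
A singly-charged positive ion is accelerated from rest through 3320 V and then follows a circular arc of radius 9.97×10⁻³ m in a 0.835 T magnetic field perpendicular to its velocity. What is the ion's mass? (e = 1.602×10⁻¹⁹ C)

m ≈ 1.67×10⁻²⁷ kg

Combine |q|V = ½mv² and r = mv/(|q|B): eliminate v to get m = qB²r²/(2V).
m = (1.602×10⁻¹⁹)(0.835)²(9.97×10⁻³)²/(2·3320) ≈ 1.67×10⁻²⁷ kg.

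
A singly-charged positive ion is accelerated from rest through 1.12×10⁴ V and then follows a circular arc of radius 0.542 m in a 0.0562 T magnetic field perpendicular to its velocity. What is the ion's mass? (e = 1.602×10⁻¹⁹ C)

Combine |q|V = ½mv² and r = mv/(|q|B): eliminate v to get m = qB²r²/(2V).
m = (1.602×10⁻¹⁹)(0.0562)²(0.542)²/(2·1.12×10⁴) ≈ 6.64×10⁻²⁷ kg.

m ≈ 6.64×10⁻²⁷ kg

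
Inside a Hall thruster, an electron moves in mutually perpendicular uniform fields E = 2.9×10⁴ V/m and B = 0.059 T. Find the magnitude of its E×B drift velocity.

In crossed fields the guiding centre drifts at v_d = |E×B|/B² = E/B, independent of charge and mass.
v_d = 2.9×10⁴/0.059 = 4.9×10⁵ m/s.

v_d ≈ 4.9×10⁵ m/s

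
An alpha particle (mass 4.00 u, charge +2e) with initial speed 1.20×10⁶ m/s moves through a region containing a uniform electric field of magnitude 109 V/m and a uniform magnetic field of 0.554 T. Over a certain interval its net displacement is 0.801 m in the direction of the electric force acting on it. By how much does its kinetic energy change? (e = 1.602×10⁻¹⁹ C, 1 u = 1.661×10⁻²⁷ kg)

ΔKE ≈ 2.80×10⁻¹⁷ J

The magnetic force is always ⟂ v and does no work; only the electric force changes KE.
ΔKE = F_E · d = |q|E d = (3.204×10⁻¹⁹)(109)(0.801) ≈ 2.80×10⁻¹⁷ J.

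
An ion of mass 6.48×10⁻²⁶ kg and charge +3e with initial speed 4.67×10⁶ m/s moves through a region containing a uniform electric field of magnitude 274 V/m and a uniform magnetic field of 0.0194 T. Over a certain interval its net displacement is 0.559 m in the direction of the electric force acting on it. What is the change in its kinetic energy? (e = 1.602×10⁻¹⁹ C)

ΔKE ≈ 7.36×10⁻¹⁷ J

The magnetic force is always ⟂ v and does no work; only the electric force changes KE.
ΔKE = F_E · d = |q|E d = (4.806×10⁻¹⁹)(274)(0.559) ≈ 7.36×10⁻¹⁷ J.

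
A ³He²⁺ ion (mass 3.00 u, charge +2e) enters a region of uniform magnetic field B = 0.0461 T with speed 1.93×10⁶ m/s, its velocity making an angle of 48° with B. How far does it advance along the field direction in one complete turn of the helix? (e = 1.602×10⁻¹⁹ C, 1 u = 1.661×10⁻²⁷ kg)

p ≈ 2.74 m

v∥ = v cosθ = 1.93×10⁶·cos48° ≈ 1.291×10⁶ m/s.
T = 2πm/(|q|B) = 2π(4.983×10⁻²⁷)/((3.204×10⁻¹⁹)(0.0461)) ≈ 2.120×10⁻⁶ s.
pitch = v∥ T = (1.291×10⁶)(2.120×10⁻⁶) ≈ 2.74 m.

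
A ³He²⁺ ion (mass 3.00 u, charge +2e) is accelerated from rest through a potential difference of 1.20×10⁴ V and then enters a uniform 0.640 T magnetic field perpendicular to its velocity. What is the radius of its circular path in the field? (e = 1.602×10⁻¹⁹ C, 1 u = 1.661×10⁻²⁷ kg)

r ≈ 0.0302 m

Acceleration: |q|V = ½mv² ⇒ v = √(2|q|V/m) = √(2·3.204×10⁻¹⁹·1.20×10⁴/4.983×10⁻²⁷) ≈ 1.242×10⁶ m/s.
In the field: r = mv/(|q|B) = (4.983×10⁻²⁷)(1.242×10⁶)/((3.204×10⁻¹⁹)(0.640)) ≈ 0.0302 m.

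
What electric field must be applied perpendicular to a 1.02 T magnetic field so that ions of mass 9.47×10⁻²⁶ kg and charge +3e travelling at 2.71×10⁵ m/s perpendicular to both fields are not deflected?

For straight-line motion qE = qvB, so E = vB.
E = 2.71×10⁵ × 1.02 = 2.76×10⁵ V/m.

E = 2.76×10⁵ V/m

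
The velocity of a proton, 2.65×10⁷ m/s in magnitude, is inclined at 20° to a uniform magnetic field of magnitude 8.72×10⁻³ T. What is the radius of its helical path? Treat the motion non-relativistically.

r ≈ 10.9 m

v⊥ = v sinθ = 2.65×10⁷·sin20° ≈ 9.064×10⁶ m/s.
r = m v⊥/(|q|B) = (1.673×10⁻²⁷)(9.064×10⁶)/((1.602×10⁻¹⁹)(8.72×10⁻³)) ≈ 10.9 m.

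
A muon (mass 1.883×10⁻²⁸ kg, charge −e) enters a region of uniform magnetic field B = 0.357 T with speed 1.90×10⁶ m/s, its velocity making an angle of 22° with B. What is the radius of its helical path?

r ≈ 2.34×10⁻³ m

v⊥ = v sinθ = 1.90×10⁶·sin22° ≈ 7.118×10⁵ m/s.
r = m v⊥/(|q|B) = (1.883×10⁻²⁸)(7.118×10⁵)/((1.602×10⁻¹⁹)(0.357)) ≈ 2.34×10⁻³ m.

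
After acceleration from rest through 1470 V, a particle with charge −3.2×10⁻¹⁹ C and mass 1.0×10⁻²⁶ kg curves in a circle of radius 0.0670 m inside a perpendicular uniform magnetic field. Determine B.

v = √(2|q|V/m) = √(2·3.2×10⁻¹⁹·1470/1.0×10⁻²⁶) ≈ 3.067×10⁵ m/s.
B = mv/(|q|r) = (1.0×10⁻²⁶)(3.067×10⁵)/((3.2×10⁻¹⁹)(0.0670)) ≈ 0.143 T.

B ≈ 0.143 T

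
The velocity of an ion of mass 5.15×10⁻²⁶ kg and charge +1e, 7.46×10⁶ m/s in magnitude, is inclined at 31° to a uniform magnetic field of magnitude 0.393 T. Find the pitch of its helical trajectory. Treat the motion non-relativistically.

p ≈ 32.9 m

v∥ = v cosθ = 7.46×10⁶·cos31° ≈ 6.394×10⁶ m/s.
T = 2πm/(|q|B) = 2π(5.15×10⁻²⁶)/((1.602×10⁻¹⁹)(0.393)) ≈ 5.140×10⁻⁶ s.
pitch = v∥ T = (6.394×10⁶)(5.140×10⁻⁶) ≈ 32.9 m.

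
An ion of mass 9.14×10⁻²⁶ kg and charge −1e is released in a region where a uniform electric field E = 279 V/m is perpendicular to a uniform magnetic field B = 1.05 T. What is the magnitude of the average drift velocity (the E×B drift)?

v_d ≈ 266 m/s

In crossed fields the guiding centre drifts at v_d = |E×B|/B² = E/B, independent of charge and mass.
v_d = 279/1.05 = 266 m/s.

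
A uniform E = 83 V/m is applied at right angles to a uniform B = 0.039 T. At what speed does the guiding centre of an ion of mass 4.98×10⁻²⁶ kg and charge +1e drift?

v_d ≈ 2100 m/s

In crossed fields the guiding centre drifts at v_d = |E×B|/B² = E/B, independent of charge and mass.
v_d = 83/0.039 = 2100 m/s.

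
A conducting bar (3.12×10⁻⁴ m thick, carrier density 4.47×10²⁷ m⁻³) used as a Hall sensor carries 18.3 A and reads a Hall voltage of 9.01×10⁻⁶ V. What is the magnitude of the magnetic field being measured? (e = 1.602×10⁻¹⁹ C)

From V_H = IB/(n e t), B = V_H n e t / I.
B = (9.01×10⁻⁶)(4.47×10²⁷)(1.602×10⁻¹⁹)(3.12×10⁻⁴)/18.3 ≈ 0.110 T.

B ≈ 0.110 T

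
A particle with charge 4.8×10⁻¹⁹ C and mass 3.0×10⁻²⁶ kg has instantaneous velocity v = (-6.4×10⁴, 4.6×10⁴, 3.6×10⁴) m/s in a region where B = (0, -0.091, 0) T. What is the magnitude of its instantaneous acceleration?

v×B = (3280, 0, 5820) N/C.
F = q v×B = (4.8×10⁻¹⁹ C)·(3280, 0, 5820) = (1.57×10⁻¹⁵, 0, 2.80×10⁻¹⁵) N.
|a| = |F|/m = 3.207×10⁻¹⁵/3.0×10⁻²⁶ ≈ 1.07×10¹¹ m/s².

|a| ≈ 1.07×10¹¹ m/s²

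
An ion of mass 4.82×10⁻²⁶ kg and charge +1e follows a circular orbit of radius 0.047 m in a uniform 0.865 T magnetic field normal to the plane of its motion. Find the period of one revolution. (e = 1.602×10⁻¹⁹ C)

The cyclotron period depends only on m, q, B: T = 2πm/(|q|B).
T = 2π(4.82×10⁻²⁶)/((1.602×10⁻¹⁹)(0.865)) ≈ 2.19×10⁻⁶ s.

T ≈ 2.19×10⁻⁶ s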